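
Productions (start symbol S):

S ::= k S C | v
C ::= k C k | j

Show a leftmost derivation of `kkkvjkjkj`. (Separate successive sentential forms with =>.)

S => kSC => kkSCC => kkkSCCC => kkkvCCC => kkkvjCC => kkkvjkCkC => kkkvjkjkC => kkkvjkjkj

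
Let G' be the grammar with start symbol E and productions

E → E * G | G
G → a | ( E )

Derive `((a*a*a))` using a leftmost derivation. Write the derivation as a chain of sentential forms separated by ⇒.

E ⇒ G ⇒ (E) ⇒ (G) ⇒ ((E)) ⇒ ((E*G)) ⇒ ((E*G*G)) ⇒ ((G*G*G)) ⇒ ((a*G*G)) ⇒ ((a*a*G)) ⇒ ((a*a*a))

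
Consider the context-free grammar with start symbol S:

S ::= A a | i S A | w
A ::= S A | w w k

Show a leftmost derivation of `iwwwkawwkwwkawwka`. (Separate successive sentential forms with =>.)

S => Aa   [S ::= A a]
Aa => SAa   [A ::= S A]
SAa => AaAa   [S ::= A a]
AaAa => SAaAa   [A ::= S A]
SAaAa => iSAAaAa   [S ::= i S A]
iSAAaAa => iwAAaAa   [S ::= w]
iwAAaAa => iwSAAaAa   [A ::= S A]
iwSAAaAa => iwAaAAaAa   [S ::= A a]
iwAaAAaAa => iwwwkaAAaAa   [A ::= w w k]
iwwwkaAAaAa => iwwwkawwkAaAa   [A ::= w w k]
iwwwkawwkAaAa => iwwwkawwkwwkaAa   [A ::= w w k]
iwwwkawwkwwkaAa => iwwwkawwkwwkawwka   [A ::= w w k]

S => Aa => SAa => AaAa => SAaAa => iSAAaAa => iwAAaAa => iwSAAaAa => iwAaAAaAa => iwwwkaAAaAa => iwwwkawwkAaAa => iwwwkawwkwwkaAa => iwwwkawwkwwkawwka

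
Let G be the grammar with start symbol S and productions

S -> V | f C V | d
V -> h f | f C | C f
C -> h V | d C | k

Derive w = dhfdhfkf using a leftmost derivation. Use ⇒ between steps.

S⇒V⇒Cf⇒dCf⇒dhVf⇒dhfCf⇒dhfdCf⇒dhfdhVf⇒dhfdhfCf⇒dhfdhfkf

S ⇒ V   [S -> V]
V ⇒ Cf   [V -> C f]
Cf ⇒ dCf   [C -> d C]
dCf ⇒ dhVf   [C -> h V]
dhVf ⇒ dhfCf   [V -> f C]
dhfCf ⇒ dhfdCf   [C -> d C]
dhfdCf ⇒ dhfdhVf   [C -> h V]
dhfdhVf ⇒ dhfdhfCf   [V -> f C]
dhfdhfCf ⇒ dhfdhfkf   [C -> k]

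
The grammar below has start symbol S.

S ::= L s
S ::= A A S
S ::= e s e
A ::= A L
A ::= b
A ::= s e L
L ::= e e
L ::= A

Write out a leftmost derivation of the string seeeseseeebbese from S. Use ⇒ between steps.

S ⇒ AAS ⇒ ALAS ⇒ seLLAS ⇒ seeeLAS ⇒ seeeAAS ⇒ seeeALAS ⇒ seeeseLLAS ⇒ seeeseALAS ⇒ seeeseseLLAS ⇒ seeeseseeeLAS ⇒ seeeseseeeAAS ⇒ seeeseseeebAS ⇒ seeeseseeebbS ⇒ seeeseseeebbese

S ⇒ AAS   [S ::= A A S]
AAS ⇒ ALAS   [A ::= A L]
ALAS ⇒ seLLAS   [A ::= s e L]
seLLAS ⇒ seeeLAS   [L ::= e e]
seeeLAS ⇒ seeeAAS   [L ::= A]
seeeAAS ⇒ seeeALAS   [A ::= A L]
seeeALAS ⇒ seeeseLLAS   [A ::= s e L]
seeeseLLAS ⇒ seeeseALAS   [L ::= A]
seeeseALAS ⇒ seeeseseLLAS   [A ::= s e L]
seeeseseLLAS ⇒ seeeseseeeLAS   [L ::= e e]
seeeseseeeLAS ⇒ seeeseseeeAAS   [L ::= A]
seeeseseeeAAS ⇒ seeeseseeebAS   [A ::= b]
seeeseseeebAS ⇒ seeeseseeebbS   [A ::= b]
seeeseseeebbS ⇒ seeeseseeebbese   [S ::= e s e]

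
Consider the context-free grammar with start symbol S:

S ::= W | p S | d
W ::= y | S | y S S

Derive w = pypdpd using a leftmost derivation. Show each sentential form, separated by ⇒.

S ⇒ pS   [S ::= p S]
pS ⇒ pW   [S ::= W]
pW ⇒ pySS   [W ::= y S S]
pySS ⇒ pypSS   [S ::= p S]
pypSS ⇒ pypdS   [S ::= d]
pypdS ⇒ pypdpS   [S ::= p S]
pypdpS ⇒ pypdpd   [S ::= d]

S⇒pS⇒pW⇒pySS⇒pypSS⇒pypdS⇒pypdpS⇒pypdpd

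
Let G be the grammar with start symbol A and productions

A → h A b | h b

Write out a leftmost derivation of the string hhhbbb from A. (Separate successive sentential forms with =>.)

A => hAb   [A → h A b]
hAb => hhAbb   [A → h A b]
hhAbb => hhhbbb   [A → h b]

A => hAb => hhAbb => hhhbbb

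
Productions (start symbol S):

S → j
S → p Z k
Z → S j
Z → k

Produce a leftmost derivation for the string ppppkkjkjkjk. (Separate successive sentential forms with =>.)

S => pZk => pSjk => ppZkjk => ppSjkjk => pppZkjkjk => pppSjkjkjk => ppppZkjkjkjk => ppppkkjkjkjk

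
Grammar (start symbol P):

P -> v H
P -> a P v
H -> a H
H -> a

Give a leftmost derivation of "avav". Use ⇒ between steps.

P ⇒ aPv ⇒ avHv ⇒ avav

P ⇒ aPv   [P -> a P v]
aPv ⇒ avHv   [P -> v H]
avHv ⇒ avav   [H -> a]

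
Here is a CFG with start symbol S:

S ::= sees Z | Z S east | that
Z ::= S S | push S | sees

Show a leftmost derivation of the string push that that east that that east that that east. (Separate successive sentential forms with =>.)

S => Z S east   [S ::= Z S east]
Z S east => S S S east   [Z ::= S S]
S S S east => Z S east S S east   [S ::= Z S east]
Z S east S S east => S S S east S S east   [Z ::= S S]
S S S east S S east => Z S east S S east S S east   [S ::= Z S east]
Z S east S S east S S east => push S S east S S east S S east   [Z ::= push S]
push S S east S S east S S east => push that S east S S east S S east   [S ::= that]
push that S east S S east S S east => push that that east S S east S S east   [S ::= that]
push that that east S S east S S east => push that that east that S east S S east   [S ::= that]
push that that east that S east S S east => push that that east that that east S S east   [S ::= that]
push that that east that that east S S east => push that that east that that east that S east   [S ::= that]
push that that east that that east that S east => push that that east that that east that that east   [S ::= that]

S => Z S east => S S S east => Z S east S S east => S S S east S S east => Z S east S S east S S east => push S S east S S east S S east => push that S east S S east S S east => push that that east S S east S S east => push that that east that S east S S east => push that that east that that east S S east => push that that east that that east that S east => push that that east that that east that that east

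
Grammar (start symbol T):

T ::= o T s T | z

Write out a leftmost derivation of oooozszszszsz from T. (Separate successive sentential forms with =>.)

T => oTsT => ooTsTsT => oooTsTsTsT => ooooTsTsTsTsT => oooozsTsTsTsT => oooozszsTsTsT => oooozszszsTsT => oooozszszszsT => oooozszszszsz

T => oTsT   [T ::= o T s T]
oTsT => ooTsTsT   [T ::= o T s T]
ooTsTsT => oooTsTsTsT   [T ::= o T s T]
oooTsTsTsT => ooooTsTsTsTsT   [T ::= o T s T]
ooooTsTsTsTsT => oooozsTsTsTsT   [T ::= z]
oooozsTsTsTsT => oooozszsTsTsT   [T ::= z]
oooozszsTsTsT => oooozszszsTsT   [T ::= z]
oooozszszsTsT => oooozszszszsT   [T ::= z]
oooozszszszsT => oooozszszszsz   [T ::= z]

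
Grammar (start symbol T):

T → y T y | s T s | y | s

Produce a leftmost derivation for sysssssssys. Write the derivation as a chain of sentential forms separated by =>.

T => sTs   [T → s T s]
sTs => syTys   [T → y T y]
syTys => sysTsys   [T → s T s]
sysTsys => syssTssys   [T → s T s]
syssTssys => sysssTsssys   [T → s T s]
sysssTsssys => sysssssssys   [T → s]

T=>sTs=>syTys=>sysTsys=>syssTssys=>sysssTsssys=>sysssssssys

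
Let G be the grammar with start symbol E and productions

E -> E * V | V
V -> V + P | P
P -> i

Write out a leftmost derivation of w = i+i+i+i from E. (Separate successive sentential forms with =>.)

E => V   [E -> V]
V => V+P   [V -> V + P]
V+P => V+P+P   [V -> V + P]
V+P+P => V+P+P+P   [V -> V + P]
V+P+P+P => P+P+P+P   [V -> P]
P+P+P+P => i+P+P+P   [P -> i]
i+P+P+P => i+i+P+P   [P -> i]
i+i+P+P => i+i+i+P   [P -> i]
i+i+i+P => i+i+i+i   [P -> i]

E => V => V+P => V+P+P => V+P+P+P => P+P+P+P => i+P+P+P => i+i+P+P => i+i+i+P => i+i+i+i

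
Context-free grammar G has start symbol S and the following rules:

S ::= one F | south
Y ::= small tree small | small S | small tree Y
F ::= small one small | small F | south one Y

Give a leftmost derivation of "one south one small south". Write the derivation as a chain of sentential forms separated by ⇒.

S ⇒ one F   [S ::= one F]
one F ⇒ one south one Y   [F ::= south one Y]
one south one Y ⇒ one south one small S   [Y ::= small S]
one south one small S ⇒ one south one small south   [S ::= south]

S ⇒ one F ⇒ one south one Y ⇒ one south one small S ⇒ one south one small south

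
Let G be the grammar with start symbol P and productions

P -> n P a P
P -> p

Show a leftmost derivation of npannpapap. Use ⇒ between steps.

P ⇒ nPaP   [P -> n P a P]
nPaP ⇒ npaP   [P -> p]
npaP ⇒ npanPaP   [P -> n P a P]
npanPaP ⇒ npannPaPaP   [P -> n P a P]
npannPaPaP ⇒ npannpaPaP   [P -> p]
npannpaPaP ⇒ npannpapaP   [P -> p]
npannpapaP ⇒ npannpapap   [P -> p]

P⇒nPaP⇒npaP⇒npanPaP⇒npannPaPaP⇒npannpaPaP⇒npannpapaP⇒npannpapap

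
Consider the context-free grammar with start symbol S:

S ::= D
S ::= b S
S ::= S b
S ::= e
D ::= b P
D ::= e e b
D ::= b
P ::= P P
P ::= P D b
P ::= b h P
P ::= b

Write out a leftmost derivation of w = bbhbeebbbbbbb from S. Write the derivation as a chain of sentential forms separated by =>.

S=>D=>bP=>bPDb=>bPDbDb=>bPPDbDb=>bbhPPDbDb=>bbhPDbPDbDb=>bbhbDbPDbDb=>bbhbeebbPDbDb=>bbhbeebbbDbDb=>bbhbeebbbbbDb=>bbhbeebbbbbbb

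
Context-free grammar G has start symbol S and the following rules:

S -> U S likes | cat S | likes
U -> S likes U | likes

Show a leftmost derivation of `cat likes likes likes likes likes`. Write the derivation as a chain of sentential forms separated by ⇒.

S ⇒ U S likes ⇒ S likes U S likes ⇒ cat S likes U S likes ⇒ cat likes likes U S likes ⇒ cat likes likes likes S likes ⇒ cat likes likes likes likes likes

S ⇒ U S likes   [S -> U S likes]
U S likes ⇒ S likes U S likes   [U -> S likes U]
S likes U S likes ⇒ cat S likes U S likes   [S -> cat S]
cat S likes U S likes ⇒ cat likes likes U S likes   [S -> likes]
cat likes likes U S likes ⇒ cat likes likes likes S likes   [U -> likes]
cat likes likes likes S likes ⇒ cat likes likes likes likes likes   [S -> likes]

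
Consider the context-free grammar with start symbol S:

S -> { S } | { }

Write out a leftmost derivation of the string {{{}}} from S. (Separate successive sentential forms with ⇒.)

S⇒{S}⇒{{S}}⇒{{{}}}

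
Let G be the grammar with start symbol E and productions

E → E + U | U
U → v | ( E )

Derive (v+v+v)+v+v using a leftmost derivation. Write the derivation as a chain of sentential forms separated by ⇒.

E ⇒ E+U ⇒ E+U+U ⇒ U+U+U ⇒ (E)+U+U ⇒ (E+U)+U+U ⇒ (E+U+U)+U+U ⇒ (U+U+U)+U+U ⇒ (v+U+U)+U+U ⇒ (v+v+U)+U+U ⇒ (v+v+v)+U+U ⇒ (v+v+v)+v+U ⇒ (v+v+v)+v+v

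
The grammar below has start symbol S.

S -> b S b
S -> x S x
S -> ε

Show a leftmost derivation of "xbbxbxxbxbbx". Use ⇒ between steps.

S ⇒ xSx ⇒ xbSbx ⇒ xbbSbbx ⇒ xbbxSxbbx ⇒ xbbxbSbxbbx ⇒ xbbxbxSxbxbbx ⇒ xbbxbxxbxbbx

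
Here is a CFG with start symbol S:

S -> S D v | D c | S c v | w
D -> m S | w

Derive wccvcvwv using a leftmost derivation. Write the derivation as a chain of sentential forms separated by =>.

S => SDv => ScvDv => ScvcvDv => DccvcvDv => wccvcvDv => wccvcvwv

S => SDv   [S -> S D v]
SDv => ScvDv   [S -> S c v]
ScvDv => ScvcvDv   [S -> S c v]
ScvcvDv => DccvcvDv   [S -> D c]
DccvcvDv => wccvcvDv   [D -> w]
wccvcvDv => wccvcvwv   [D -> w]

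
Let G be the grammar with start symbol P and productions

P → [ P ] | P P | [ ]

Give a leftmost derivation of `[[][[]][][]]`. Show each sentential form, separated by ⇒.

P ⇒ [P]   [P → [ P ]]
[P] ⇒ [PP]   [P → P P]
[PP] ⇒ [[]P]   [P → [ ]]
[[]P] ⇒ [[]PP]   [P → P P]
[[]PP] ⇒ [[]PPP]   [P → P P]
[[]PPP] ⇒ [[][P]PP]   [P → [ P ]]
[[][P]PP] ⇒ [[][[]]PP]   [P → [ ]]
[[][[]]PP] ⇒ [[][[]][]P]   [P → [ ]]
[[][[]][]P] ⇒ [[][[]][][]]   [P → [ ]]

P ⇒ [P] ⇒ [PP] ⇒ [[]P] ⇒ [[]PP] ⇒ [[]PPP] ⇒ [[][P]PP] ⇒ [[][[]]PP] ⇒ [[][[]][]P] ⇒ [[][[]][][]]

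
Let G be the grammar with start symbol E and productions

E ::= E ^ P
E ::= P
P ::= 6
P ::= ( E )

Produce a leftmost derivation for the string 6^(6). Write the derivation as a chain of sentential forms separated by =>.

E=>E^P=>P^P=>6^P=>6^(E)=>6^(P)=>6^(6)

E => E^P   [E ::= E ^ P]
E^P => P^P   [E ::= P]
P^P => 6^P   [P ::= 6]
6^P => 6^(E)   [P ::= ( E )]
6^(E) => 6^(P)   [E ::= P]
6^(P) => 6^(6)   [P ::= 6]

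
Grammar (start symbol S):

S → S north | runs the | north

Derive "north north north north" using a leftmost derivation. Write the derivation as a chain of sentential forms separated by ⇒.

S ⇒ S north ⇒ S north north ⇒ S north north north ⇒ north north north north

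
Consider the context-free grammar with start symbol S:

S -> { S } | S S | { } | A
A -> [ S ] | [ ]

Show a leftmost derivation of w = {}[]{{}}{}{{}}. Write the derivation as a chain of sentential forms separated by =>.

S => SS   [S -> S S]
SS => SSS   [S -> S S]
SSS => {}SS   [S -> { }]
{}SS => {}SSS   [S -> S S]
{}SSS => {}ASS   [S -> A]
{}ASS => {}[]SS   [A -> [ ]]
{}[]SS => {}[]{S}S   [S -> { S }]
{}[]{S}S => {}[]{{}}S   [S -> { }]
{}[]{{}}S => {}[]{{}}SS   [S -> S S]
{}[]{{}}SS => {}[]{{}}{}S   [S -> { }]
{}[]{{}}{}S => {}[]{{}}{}{S}   [S -> { S }]
{}[]{{}}{}{S} => {}[]{{}}{}{{}}   [S -> { }]

S=>SS=>SSS=>{}SS=>{}SSS=>{}ASS=>{}[]SS=>{}[]{S}S=>{}[]{{}}S=>{}[]{{}}SS=>{}[]{{}}{}S=>{}[]{{}}{}{S}=>{}[]{{}}{}{{}}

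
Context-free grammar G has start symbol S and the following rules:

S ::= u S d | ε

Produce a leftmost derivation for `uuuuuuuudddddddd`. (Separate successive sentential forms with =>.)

S => uSd   [S ::= u S d]
uSd => uuSdd   [S ::= u S d]
uuSdd => uuuSddd   [S ::= u S d]
uuuSddd => uuuuSdddd   [S ::= u S d]
uuuuSdddd => uuuuuSddddd   [S ::= u S d]
uuuuuSddddd => uuuuuuSdddddd   [S ::= u S d]
uuuuuuSdddddd => uuuuuuuSddddddd   [S ::= u S d]
uuuuuuuSddddddd => uuuuuuuuSdddddddd   [S ::= u S d]
uuuuuuuuSdddddddd => uuuuuuuudddddddd   [S ::= ε]

S=>uSd=>uuSdd=>uuuSddd=>uuuuSdddd=>uuuuuSddddd=>uuuuuuSdddddd=>uuuuuuuSddddddd=>uuuuuuuuSdddddddd=>uuuuuuuudddddddd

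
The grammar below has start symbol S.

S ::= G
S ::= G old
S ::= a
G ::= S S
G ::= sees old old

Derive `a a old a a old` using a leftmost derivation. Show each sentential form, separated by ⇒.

S ⇒ G ⇒ S S ⇒ G old S ⇒ S S old S ⇒ a S old S ⇒ a a old S ⇒ a a old G old ⇒ a a old S S old ⇒ a a old a S old ⇒ a a old a a old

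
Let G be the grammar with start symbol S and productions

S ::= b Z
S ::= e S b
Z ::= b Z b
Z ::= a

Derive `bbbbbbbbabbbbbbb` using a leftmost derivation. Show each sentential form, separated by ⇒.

S ⇒ bZ   [S ::= b Z]
bZ ⇒ bbZb   [Z ::= b Z b]
bbZb ⇒ bbbZbb   [Z ::= b Z b]
bbbZbb ⇒ bbbbZbbb   [Z ::= b Z b]
bbbbZbbb ⇒ bbbbbZbbbb   [Z ::= b Z b]
bbbbbZbbbb ⇒ bbbbbbZbbbbb   [Z ::= b Z b]
bbbbbbZbbbbb ⇒ bbbbbbbZbbbbbb   [Z ::= b Z b]
bbbbbbbZbbbbbb ⇒ bbbbbbbbZbbbbbbb   [Z ::= b Z b]
bbbbbbbbZbbbbbbb ⇒ bbbbbbbbabbbbbbb   [Z ::= a]

S⇒bZ⇒bbZb⇒bbbZbb⇒bbbbZbbb⇒bbbbbZbbbb⇒bbbbbbZbbbbb⇒bbbbbbbZbbbbbb⇒bbbbbbbbZbbbbbbb⇒bbbbbbbbabbbbbbb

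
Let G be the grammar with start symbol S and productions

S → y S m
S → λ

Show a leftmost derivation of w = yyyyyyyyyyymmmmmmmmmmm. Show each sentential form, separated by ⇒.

S ⇒ ySm   [S → y S m]
ySm ⇒ yySmm   [S → y S m]
yySmm ⇒ yyySmmm   [S → y S m]
yyySmmm ⇒ yyyySmmmm   [S → y S m]
yyyySmmmm ⇒ yyyyySmmmmm   [S → y S m]
yyyyySmmmmm ⇒ yyyyyySmmmmmm   [S → y S m]
yyyyyySmmmmmm ⇒ yyyyyyySmmmmmmm   [S → y S m]
yyyyyyySmmmmmmm ⇒ yyyyyyyySmmmmmmmm   [S → y S m]
yyyyyyyySmmmmmmmm ⇒ yyyyyyyyySmmmmmmmmm   [S → y S m]
yyyyyyyyySmmmmmmmmm ⇒ yyyyyyyyyySmmmmmmmmmm   [S → y S m]
yyyyyyyyyySmmmmmmmmmm ⇒ yyyyyyyyyyySmmmmmmmmmmm   [S → y S m]
yyyyyyyyyyySmmmmmmmmmmm ⇒ yyyyyyyyyyymmmmmmmmmmm   [S → λ]

S ⇒ ySm ⇒ yySmm ⇒ yyySmmm ⇒ yyyySmmmm ⇒ yyyyySmmmmm ⇒ yyyyyySmmmmmm ⇒ yyyyyyySmmmmmmm ⇒ yyyyyyyySmmmmmmmm ⇒ yyyyyyyyySmmmmmmmmm ⇒ yyyyyyyyyySmmmmmmmmmm ⇒ yyyyyyyyyyySmmmmmmmmmmm ⇒ yyyyyyyyyyymmmmmmmmmmm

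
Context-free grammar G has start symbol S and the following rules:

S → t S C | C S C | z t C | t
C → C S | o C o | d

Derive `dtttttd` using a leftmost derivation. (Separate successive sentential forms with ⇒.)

S ⇒ CSC   [S → C S C]
CSC ⇒ CSSC   [C → C S]
CSSC ⇒ CSSSC   [C → C S]
CSSSC ⇒ CSSSSC   [C → C S]
CSSSSC ⇒ CSSSSSC   [C → C S]
CSSSSSC ⇒ dSSSSSC   [C → d]
dSSSSSC ⇒ dtSSSSC   [S → t]
dtSSSSC ⇒ dttSSSC   [S → t]
dttSSSC ⇒ dtttSSC   [S → t]
dtttSSC ⇒ dttttSC   [S → t]
dttttSC ⇒ dtttttC   [S → t]
dtttttC ⇒ dtttttd   [C → d]

S ⇒ CSC ⇒ CSSC ⇒ CSSSC ⇒ CSSSSC ⇒ CSSSSSC ⇒ dSSSSSC ⇒ dtSSSSC ⇒ dttSSSC ⇒ dtttSSC ⇒ dttttSC ⇒ dtttttC ⇒ dtttttd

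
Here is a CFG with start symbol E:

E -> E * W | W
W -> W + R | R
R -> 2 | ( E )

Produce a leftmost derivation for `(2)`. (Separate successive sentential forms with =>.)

E => W   [E -> W]
W => R   [W -> R]
R => (E)   [R -> ( E )]
(E) => (W)   [E -> W]
(W) => (R)   [W -> R]
(R) => (2)   [R -> 2]

E => W => R => (E) => (W) => (R) => (2)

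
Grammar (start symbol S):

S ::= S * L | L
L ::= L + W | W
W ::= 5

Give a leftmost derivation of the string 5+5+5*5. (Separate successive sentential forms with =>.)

S=>S*L=>L*L=>L+W*L=>L+W+W*L=>W+W+W*L=>5+W+W*L=>5+5+W*L=>5+5+5*L=>5+5+5*W=>5+5+5*5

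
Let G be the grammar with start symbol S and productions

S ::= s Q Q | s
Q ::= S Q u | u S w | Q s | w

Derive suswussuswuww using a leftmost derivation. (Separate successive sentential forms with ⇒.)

S ⇒ sQQ   [S ::= s Q Q]
sQQ ⇒ suSwQ   [Q ::= u S w]
suSwQ ⇒ suswQ   [S ::= s]
suswQ ⇒ suswuSw   [Q ::= u S w]
suswuSw ⇒ suswusQQw   [S ::= s Q Q]
suswusQQw ⇒ suswusSQuQw   [Q ::= S Q u]
suswusSQuQw ⇒ suswussQuQw   [S ::= s]
suswussQuQw ⇒ suswussuSwuQw   [Q ::= u S w]
suswussuSwuQw ⇒ suswussuswuQw   [S ::= s]
suswussuswuQw ⇒ suswussuswuww   [Q ::= w]

S ⇒ sQQ ⇒ suSwQ ⇒ suswQ ⇒ suswuSw ⇒ suswusQQw ⇒ suswusSQuQw ⇒ suswussQuQw ⇒ suswussuSwuQw ⇒ suswussuswuQw ⇒ suswussuswuww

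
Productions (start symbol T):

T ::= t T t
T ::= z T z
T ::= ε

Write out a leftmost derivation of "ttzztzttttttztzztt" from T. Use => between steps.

T => tTt => ttTtt => ttzTztt => ttzzTzztt => ttzztTtzztt => ttzztzTztzztt => ttzztztTtztzztt => ttzztzttTttztzztt => ttzztztttTtttztzztt => ttzztzttttttztzztt

T => tTt   [T ::= t T t]
tTt => ttTtt   [T ::= t T t]
ttTtt => ttzTztt   [T ::= z T z]
ttzTztt => ttzzTzztt   [T ::= z T z]
ttzzTzztt => ttzztTtzztt   [T ::= t T t]
ttzztTtzztt => ttzztzTztzztt   [T ::= z T z]
ttzztzTztzztt => ttzztztTtztzztt   [T ::= t T t]
ttzztztTtztzztt => ttzztzttTttztzztt   [T ::= t T t]
ttzztzttTttztzztt => ttzztztttTtttztzztt   [T ::= t T t]
ttzztztttTtttztzztt => ttzztzttttttztzztt   [T ::= ε]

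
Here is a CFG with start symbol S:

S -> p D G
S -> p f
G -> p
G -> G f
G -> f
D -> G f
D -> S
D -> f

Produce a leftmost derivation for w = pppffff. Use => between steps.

S => pDG => pSG => ppDGG => ppSGG => pppDGGG => pppfGGG => pppffGG => pppfffG => pppffff

S => pDG   [S -> p D G]
pDG => pSG   [D -> S]
pSG => ppDGG   [S -> p D G]
ppDGG => ppSGG   [D -> S]
ppSGG => pppDGGG   [S -> p D G]
pppDGGG => pppfGGG   [D -> f]
pppfGGG => pppffGG   [G -> f]
pppffGG => pppfffG   [G -> f]
pppfffG => pppffff   [G -> f]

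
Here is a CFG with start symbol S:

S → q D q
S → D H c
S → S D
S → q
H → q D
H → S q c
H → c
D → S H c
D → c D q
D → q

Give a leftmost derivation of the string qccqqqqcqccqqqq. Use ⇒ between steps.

S ⇒ SD ⇒ qDqD ⇒ qcDqqD ⇒ qccDqqqD ⇒ qccSHcqqqD ⇒ qccqDqHcqqqD ⇒ qccqSHcqHcqqqD ⇒ qccqqHcqHcqqqD ⇒ qccqqqDcqHcqqqD ⇒ qccqqqqcqHcqqqD ⇒ qccqqqqcqccqqqD ⇒ qccqqqqcqccqqqq

S ⇒ SD   [S → S D]
SD ⇒ qDqD   [S → q D q]
qDqD ⇒ qcDqqD   [D → c D q]
qcDqqD ⇒ qccDqqqD   [D → c D q]
qccDqqqD ⇒ qccSHcqqqD   [D → S H c]
qccSHcqqqD ⇒ qccqDqHcqqqD   [S → q D q]
qccqDqHcqqqD ⇒ qccqSHcqHcqqqD   [D → S H c]
qccqSHcqHcqqqD ⇒ qccqqHcqHcqqqD   [S → q]
qccqqHcqHcqqqD ⇒ qccqqqDcqHcqqqD   [H → q D]
qccqqqDcqHcqqqD ⇒ qccqqqqcqHcqqqD   [D → q]
qccqqqqcqHcqqqD ⇒ qccqqqqcqccqqqD   [H → c]
qccqqqqcqccqqqD ⇒ qccqqqqcqccqqqq   [D → q]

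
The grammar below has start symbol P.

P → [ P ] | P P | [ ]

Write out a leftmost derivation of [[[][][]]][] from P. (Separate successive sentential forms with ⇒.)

P⇒PP⇒[P]P⇒[[P]]P⇒[[PP]]P⇒[[PPP]]P⇒[[[]PP]]P⇒[[[][]P]]P⇒[[[][][]]]P⇒[[[][][]]][]

P ⇒ PP   [P → P P]
PP ⇒ [P]P   [P → [ P ]]
[P]P ⇒ [[P]]P   [P → [ P ]]
[[P]]P ⇒ [[PP]]P   [P → P P]
[[PP]]P ⇒ [[PPP]]P   [P → P P]
[[PPP]]P ⇒ [[[]PP]]P   [P → [ ]]
[[[]PP]]P ⇒ [[[][]P]]P   [P → [ ]]
[[[][]P]]P ⇒ [[[][][]]]P   [P → [ ]]
[[[][][]]]P ⇒ [[[][][]]][]   [P → [ ]]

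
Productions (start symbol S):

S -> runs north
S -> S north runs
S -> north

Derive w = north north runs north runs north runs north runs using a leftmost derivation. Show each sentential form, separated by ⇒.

S ⇒ S north runs ⇒ S north runs north runs ⇒ S north runs north runs north runs ⇒ S north runs north runs north runs north runs ⇒ north north runs north runs north runs north runs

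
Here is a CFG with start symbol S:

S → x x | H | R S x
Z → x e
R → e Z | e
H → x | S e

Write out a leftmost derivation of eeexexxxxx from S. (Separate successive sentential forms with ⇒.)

S ⇒ RSx   [S → R S x]
RSx ⇒ eSx   [R → e]
eSx ⇒ eRSxx   [S → R S x]
eRSxx ⇒ eeSxx   [R → e]
eeSxx ⇒ eeRSxxx   [S → R S x]
eeRSxxx ⇒ eeeZSxxx   [R → e Z]
eeeZSxxx ⇒ eeexeSxxx   [Z → x e]
eeexeSxxx ⇒ eeexexxxxx   [S → x x]

S ⇒ RSx ⇒ eSx ⇒ eRSxx ⇒ eeSxx ⇒ eeRSxxx ⇒ eeeZSxxx ⇒ eeexeSxxx ⇒ eeexexxxxx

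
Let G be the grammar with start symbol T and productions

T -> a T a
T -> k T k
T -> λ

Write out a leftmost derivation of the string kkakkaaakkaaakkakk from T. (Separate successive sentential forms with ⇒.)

T ⇒ kTk   [T -> k T k]
kTk ⇒ kkTkk   [T -> k T k]
kkTkk ⇒ kkaTakk   [T -> a T a]
kkaTakk ⇒ kkakTkakk   [T -> k T k]
kkakTkakk ⇒ kkakkTkkakk   [T -> k T k]
kkakkTkkakk ⇒ kkakkaTakkakk   [T -> a T a]
kkakkaTakkakk ⇒ kkakkaaTaakkakk   [T -> a T a]
kkakkaaTaakkakk ⇒ kkakkaaaTaaakkakk   [T -> a T a]
kkakkaaaTaaakkakk ⇒ kkakkaaakTkaaakkakk   [T -> k T k]
kkakkaaakTkaaakkakk ⇒ kkakkaaakkaaakkakk   [T -> λ]

T ⇒ kTk ⇒ kkTkk ⇒ kkaTakk ⇒ kkakTkakk ⇒ kkakkTkkakk ⇒ kkakkaTakkakk ⇒ kkakkaaTaakkakk ⇒ kkakkaaaTaaakkakk ⇒ kkakkaaakTkaaakkakk ⇒ kkakkaaakkaaakkakk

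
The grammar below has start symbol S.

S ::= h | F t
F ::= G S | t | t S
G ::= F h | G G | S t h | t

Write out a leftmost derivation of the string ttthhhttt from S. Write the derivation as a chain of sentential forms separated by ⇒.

S ⇒ Ft   [S ::= F t]
Ft ⇒ tSt   [F ::= t S]
tSt ⇒ tFtt   [S ::= F t]
tFtt ⇒ ttStt   [F ::= t S]
ttStt ⇒ ttFttt   [S ::= F t]
ttFttt ⇒ ttGSttt   [F ::= G S]
ttGSttt ⇒ ttFhSttt   [G ::= F h]
ttFhSttt ⇒ tttShSttt   [F ::= t S]
tttShSttt ⇒ ttthhSttt   [S ::= h]
ttthhSttt ⇒ ttthhhttt   [S ::= h]

S ⇒ Ft ⇒ tSt ⇒ tFtt ⇒ ttStt ⇒ ttFttt ⇒ ttGSttt ⇒ ttFhSttt ⇒ tttShSttt ⇒ ttthhSttt ⇒ ttthhhttt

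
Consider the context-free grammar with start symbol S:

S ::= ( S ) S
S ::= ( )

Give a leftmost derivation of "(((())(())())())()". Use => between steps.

S => (S)S   [S ::= ( S ) S]
(S)S => ((S)S)S   [S ::= ( S ) S]
((S)S)S => (((S)S)S)S   [S ::= ( S ) S]
(((S)S)S)S => (((())S)S)S   [S ::= ( )]
(((())S)S)S => (((())(S)S)S)S   [S ::= ( S ) S]
(((())(S)S)S)S => (((())(())S)S)S   [S ::= ( )]
(((())(())S)S)S => (((())(())())S)S   [S ::= ( )]
(((())(())())S)S => (((())(())())())S   [S ::= ( )]
(((())(())())())S => (((())(())())())()   [S ::= ( )]

S=>(S)S=>((S)S)S=>(((S)S)S)S=>(((())S)S)S=>(((())(S)S)S)S=>(((())(())S)S)S=>(((())(())())S)S=>(((())(())())())S=>(((())(())())())()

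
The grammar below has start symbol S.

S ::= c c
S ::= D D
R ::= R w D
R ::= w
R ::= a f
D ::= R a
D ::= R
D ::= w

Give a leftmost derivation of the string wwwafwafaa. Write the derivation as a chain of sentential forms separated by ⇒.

S ⇒ DD   [S ::= D D]
DD ⇒ wD   [D ::= w]
wD ⇒ wRa   [D ::= R a]
wRa ⇒ wRwDa   [R ::= R w D]
wRwDa ⇒ wwwDa   [R ::= w]
wwwDa ⇒ wwwRaa   [D ::= R a]
wwwRaa ⇒ wwwRwDaa   [R ::= R w D]
wwwRwDaa ⇒ wwwafwDaa   [R ::= a f]
wwwafwDaa ⇒ wwwafwRaa   [D ::= R]
wwwafwRaa ⇒ wwwafwafaa   [R ::= a f]

S ⇒ DD ⇒ wD ⇒ wRa ⇒ wRwDa ⇒ wwwDa ⇒ wwwRaa ⇒ wwwRwDaa ⇒ wwwafwDaa ⇒ wwwafwRaa ⇒ wwwafwafaa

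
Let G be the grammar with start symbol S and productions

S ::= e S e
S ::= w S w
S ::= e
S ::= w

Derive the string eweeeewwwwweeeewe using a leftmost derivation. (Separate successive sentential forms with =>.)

S => eSe => ewSwe => eweSewe => eweeSeewe => eweeeSeeewe => eweeeeSeeeewe => eweeeewSweeeewe => eweeeewwSwweeeewe => eweeeewwwwweeeewe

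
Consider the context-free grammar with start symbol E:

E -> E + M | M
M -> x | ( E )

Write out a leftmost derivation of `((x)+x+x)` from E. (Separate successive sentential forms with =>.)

E => M   [E -> M]
M => (E)   [M -> ( E )]
(E) => (E+M)   [E -> E + M]
(E+M) => (E+M+M)   [E -> E + M]
(E+M+M) => (M+M+M)   [E -> M]
(M+M+M) => ((E)+M+M)   [M -> ( E )]
((E)+M+M) => ((M)+M+M)   [E -> M]
((M)+M+M) => ((x)+M+M)   [M -> x]
((x)+M+M) => ((x)+x+M)   [M -> x]
((x)+x+M) => ((x)+x+x)   [M -> x]

E=>M=>(E)=>(E+M)=>(E+M+M)=>(M+M+M)=>((E)+M+M)=>((M)+M+M)=>((x)+M+M)=>((x)+x+M)=>((x)+x+x)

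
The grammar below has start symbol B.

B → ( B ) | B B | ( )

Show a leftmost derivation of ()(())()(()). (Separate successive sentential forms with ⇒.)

B⇒BB⇒BBB⇒()BB⇒()(B)B⇒()(())B⇒()(())BB⇒()(())()B⇒()(())()(B)⇒()(())()(())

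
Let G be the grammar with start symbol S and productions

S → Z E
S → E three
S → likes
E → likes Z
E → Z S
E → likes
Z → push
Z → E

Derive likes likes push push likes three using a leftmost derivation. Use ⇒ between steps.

S ⇒ Z E   [S → Z E]
Z E ⇒ E E   [Z → E]
E E ⇒ likes Z E   [E → likes Z]
likes Z E ⇒ likes E E   [Z → E]
likes E E ⇒ likes likes E   [E → likes]
likes likes E ⇒ likes likes Z S   [E → Z S]
likes likes Z S ⇒ likes likes push S   [Z → push]
likes likes push S ⇒ likes likes push E three   [S → E three]
likes likes push E three ⇒ likes likes push Z S three   [E → Z S]
likes likes push Z S three ⇒ likes likes push push S three   [Z → push]
likes likes push push S three ⇒ likes likes push push likes three   [S → likes]

S ⇒ Z E ⇒ E E ⇒ likes Z E ⇒ likes E E ⇒ likes likes E ⇒ likes likes Z S ⇒ likes likes push S ⇒ likes likes push E three ⇒ likes likes push Z S three ⇒ likes likes push push S three ⇒ likes likes push push likes three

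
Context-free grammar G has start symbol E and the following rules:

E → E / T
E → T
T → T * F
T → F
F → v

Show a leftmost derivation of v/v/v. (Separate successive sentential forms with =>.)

E => E/T   [E → E / T]
E/T => E/T/T   [E → E / T]
E/T/T => T/T/T   [E → T]
T/T/T => F/T/T   [T → F]
F/T/T => v/T/T   [F → v]
v/T/T => v/F/T   [T → F]
v/F/T => v/v/T   [F → v]
v/v/T => v/v/F   [T → F]
v/v/F => v/v/v   [F → v]

E => E/T => E/T/T => T/T/T => F/T/T => v/T/T => v/F/T => v/v/T => v/v/F => v/v/v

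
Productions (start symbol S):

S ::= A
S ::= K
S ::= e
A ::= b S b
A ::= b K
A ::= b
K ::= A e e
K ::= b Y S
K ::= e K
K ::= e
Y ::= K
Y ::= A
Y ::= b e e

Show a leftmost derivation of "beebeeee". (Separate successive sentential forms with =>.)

S => A   [S ::= A]
A => bK   [A ::= b K]
bK => beK   [K ::= e K]
beK => beeK   [K ::= e K]
beeK => beebYS   [K ::= b Y S]
beebYS => beebKS   [Y ::= K]
beebKS => beebeKS   [K ::= e K]
beebeKS => beebeeS   [K ::= e]
beebeeS => beebeeK   [S ::= K]
beebeeK => beebeeeK   [K ::= e K]
beebeeeK => beebeeee   [K ::= e]

S=>A=>bK=>beK=>beeK=>beebYS=>beebKS=>beebeKS=>beebeeS=>beebeeK=>beebeeeK=>beebeeee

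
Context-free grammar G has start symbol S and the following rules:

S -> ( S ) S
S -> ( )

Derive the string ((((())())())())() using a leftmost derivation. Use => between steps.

S => (S)S => ((S)S)S => (((S)S)S)S => ((((S)S)S)S)S => ((((())S)S)S)S => ((((())())S)S)S => ((((())())())S)S => ((((())())())())S => ((((())())())())()

S => (S)S   [S -> ( S ) S]
(S)S => ((S)S)S   [S -> ( S ) S]
((S)S)S => (((S)S)S)S   [S -> ( S ) S]
(((S)S)S)S => ((((S)S)S)S)S   [S -> ( S ) S]
((((S)S)S)S)S => ((((())S)S)S)S   [S -> ( )]
((((())S)S)S)S => ((((())())S)S)S   [S -> ( )]
((((())())S)S)S => ((((())())())S)S   [S -> ( )]
((((())())())S)S => ((((())())())())S   [S -> ( )]
((((())())())())S => ((((())())())())()   [S -> ( )]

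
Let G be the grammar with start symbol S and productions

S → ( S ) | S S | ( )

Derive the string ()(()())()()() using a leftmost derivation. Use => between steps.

S => SS   [S → S S]
SS => SSS   [S → S S]
SSS => ()SS   [S → ( )]
()SS => ()SSS   [S → S S]
()SSS => ()SSSS   [S → S S]
()SSSS => ()(S)SSS   [S → ( S )]
()(S)SSS => ()(SS)SSS   [S → S S]
()(SS)SSS => ()(()S)SSS   [S → ( )]
()(()S)SSS => ()(()())SSS   [S → ( )]
()(()())SSS => ()(()())()SS   [S → ( )]
()(()())()SS => ()(()())()()S   [S → ( )]
()(()())()()S => ()(()())()()()   [S → ( )]

S=>SS=>SSS=>()SS=>()SSS=>()SSSS=>()(S)SSS=>()(SS)SSS=>()(()S)SSS=>()(()())SSS=>()(()())()SS=>()(()())()()S=>()(()())()()()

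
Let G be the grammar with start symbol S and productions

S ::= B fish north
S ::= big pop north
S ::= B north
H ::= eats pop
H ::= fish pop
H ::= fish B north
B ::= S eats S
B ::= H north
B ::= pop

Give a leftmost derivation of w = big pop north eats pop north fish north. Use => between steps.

S => B fish north => S eats S fish north => big pop north eats S fish north => big pop north eats B north fish north => big pop north eats pop north fish north

S => B fish north   [S ::= B fish north]
B fish north => S eats S fish north   [B ::= S eats S]
S eats S fish north => big pop north eats S fish north   [S ::= big pop north]
big pop north eats S fish north => big pop north eats B north fish north   [S ::= B north]
big pop north eats B north fish north => big pop north eats pop north fish north   [B ::= pop]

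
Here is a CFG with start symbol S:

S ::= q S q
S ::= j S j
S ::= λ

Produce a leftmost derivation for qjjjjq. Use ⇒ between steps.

S ⇒ qSq   [S ::= q S q]
qSq ⇒ qjSjq   [S ::= j S j]
qjSjq ⇒ qjjSjjq   [S ::= j S j]
qjjSjjq ⇒ qjjjjq   [S ::= λ]

S ⇒ qSq ⇒ qjSjq ⇒ qjjSjjq ⇒ qjjjjq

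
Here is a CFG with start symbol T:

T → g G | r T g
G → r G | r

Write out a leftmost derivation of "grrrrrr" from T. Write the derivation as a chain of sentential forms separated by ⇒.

T ⇒ gG   [T → g G]
gG ⇒ grG   [G → r G]
grG ⇒ grrG   [G → r G]
grrG ⇒ grrrG   [G → r G]
grrrG ⇒ grrrrG   [G → r G]
grrrrG ⇒ grrrrrG   [G → r G]
grrrrrG ⇒ grrrrrr   [G → r]

T ⇒ gG ⇒ grG ⇒ grrG ⇒ grrrG ⇒ grrrrG ⇒ grrrrrG ⇒ grrrrrr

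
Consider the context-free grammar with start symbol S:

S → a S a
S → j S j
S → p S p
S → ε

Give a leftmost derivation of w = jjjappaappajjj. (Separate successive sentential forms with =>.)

S => jSj => jjSjj => jjjSjjj => jjjaSajjj => jjjapSpajjj => jjjappSppajjj => jjjappaSappajjj => jjjappaappajjj

S => jSj   [S → j S j]
jSj => jjSjj   [S → j S j]
jjSjj => jjjSjjj   [S → j S j]
jjjSjjj => jjjaSajjj   [S → a S a]
jjjaSajjj => jjjapSpajjj   [S → p S p]
jjjapSpajjj => jjjappSppajjj   [S → p S p]
jjjappSppajjj => jjjappaSappajjj   [S → a S a]
jjjappaSappajjj => jjjappaappajjj   [S → ε]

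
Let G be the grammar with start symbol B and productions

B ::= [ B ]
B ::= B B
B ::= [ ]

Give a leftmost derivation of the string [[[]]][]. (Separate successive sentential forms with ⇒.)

B ⇒ BB   [B ::= B B]
BB ⇒ [B]B   [B ::= [ B ]]
[B]B ⇒ [[B]]B   [B ::= [ B ]]
[[B]]B ⇒ [[[]]]B   [B ::= [ ]]
[[[]]]B ⇒ [[[]]][]   [B ::= [ ]]

B⇒BB⇒[B]B⇒[[B]]B⇒[[[]]]B⇒[[[]]][]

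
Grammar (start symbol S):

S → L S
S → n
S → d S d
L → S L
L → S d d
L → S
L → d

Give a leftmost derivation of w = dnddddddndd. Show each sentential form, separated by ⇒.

S ⇒ LS ⇒ SddS ⇒ dSdddS ⇒ dndddS ⇒ dnddddSd ⇒ dndddddSdd ⇒ dndddddLSdd ⇒ dnddddddSdd ⇒ dnddddddndd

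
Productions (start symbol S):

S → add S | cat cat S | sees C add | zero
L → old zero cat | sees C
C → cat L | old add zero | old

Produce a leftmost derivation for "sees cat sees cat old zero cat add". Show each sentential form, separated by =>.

S => sees C add => sees cat L add => sees cat sees C add => sees cat sees cat L add => sees cat sees cat old zero cat add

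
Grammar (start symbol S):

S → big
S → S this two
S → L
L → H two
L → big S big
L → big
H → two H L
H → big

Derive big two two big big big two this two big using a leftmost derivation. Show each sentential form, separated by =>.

S => L   [S → L]
L => big S big   [L → big S big]
big S big => big S this two big   [S → S this two]
big S this two big => big L this two big   [S → L]
big L this two big => big H two this two big   [L → H two]
big H two this two big => big two H L two this two big   [H → two H L]
big two H L two this two big => big two two H L L two this two big   [H → two H L]
big two two H L L two this two big => big two two big L L two this two big   [H → big]
big two two big L L two this two big => big two two big big L two this two big   [L → big]
big two two big big L two this two big => big two two big big big two this two big   [L → big]

S => L => big S big => big S this two big => big L this two big => big H two this two big => big two H L two this two big => big two two H L L two this two big => big two two big L L two this two big => big two two big big L two this two big => big two two big big big two this two big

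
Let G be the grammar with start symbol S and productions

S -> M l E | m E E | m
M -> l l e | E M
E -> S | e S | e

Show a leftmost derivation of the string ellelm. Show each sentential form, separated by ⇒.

S ⇒ MlE   [S -> M l E]
MlE ⇒ EMlE   [M -> E M]
EMlE ⇒ eMlE   [E -> e]
eMlE ⇒ ellelE   [M -> l l e]
ellelE ⇒ ellelS   [E -> S]
ellelS ⇒ ellelm   [S -> m]

S ⇒ MlE ⇒ EMlE ⇒ eMlE ⇒ ellelE ⇒ ellelS ⇒ ellelm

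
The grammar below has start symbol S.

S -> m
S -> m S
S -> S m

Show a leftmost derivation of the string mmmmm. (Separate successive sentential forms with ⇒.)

S ⇒ mS ⇒ mSm ⇒ mSmm ⇒ mSmmm ⇒ mmmmm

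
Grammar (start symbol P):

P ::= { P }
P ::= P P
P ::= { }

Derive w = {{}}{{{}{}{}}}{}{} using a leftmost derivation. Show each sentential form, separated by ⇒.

P ⇒ PP ⇒ PPP ⇒ {P}PP ⇒ {{}}PP ⇒ {{}}PPP ⇒ {{}}{P}PP ⇒ {{}}{{P}}PP ⇒ {{}}{{PP}}PP ⇒ {{}}{{PPP}}PP ⇒ {{}}{{{}PP}}PP ⇒ {{}}{{{}{}P}}PP ⇒ {{}}{{{}{}{}}}PP ⇒ {{}}{{{}{}{}}}{}P ⇒ {{}}{{{}{}{}}}{}{}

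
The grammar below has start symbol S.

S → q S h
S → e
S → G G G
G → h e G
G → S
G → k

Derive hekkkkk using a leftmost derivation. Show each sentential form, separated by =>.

S=>GGG=>SGG=>GGGGG=>heGGGGG=>hekGGGG=>hekkGGG=>hekkkGG=>hekkkkG=>hekkkkk

S => GGG   [S → G G G]
GGG => SGG   [G → S]
SGG => GGGGG   [S → G G G]
GGGGG => heGGGGG   [G → h e G]
heGGGGG => hekGGGG   [G → k]
hekGGGG => hekkGGG   [G → k]
hekkGGG => hekkkGG   [G → k]
hekkkGG => hekkkkG   [G → k]
hekkkkG => hekkkkk   [G → k]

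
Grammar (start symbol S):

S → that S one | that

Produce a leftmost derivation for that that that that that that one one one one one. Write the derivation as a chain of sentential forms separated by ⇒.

S ⇒ that S one ⇒ that that S one one ⇒ that that that S one one one ⇒ that that that that S one one one one ⇒ that that that that that S one one one one one ⇒ that that that that that that one one one one one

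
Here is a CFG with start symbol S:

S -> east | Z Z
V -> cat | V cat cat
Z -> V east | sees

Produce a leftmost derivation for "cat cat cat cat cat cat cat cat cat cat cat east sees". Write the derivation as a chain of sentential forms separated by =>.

S => Z Z => V east Z => V cat cat east Z => V cat cat cat cat east Z => V cat cat cat cat cat cat east Z => V cat cat cat cat cat cat cat cat east Z => V cat cat cat cat cat cat cat cat cat cat east Z => cat cat cat cat cat cat cat cat cat cat cat east Z => cat cat cat cat cat cat cat cat cat cat cat east sees

S => Z Z   [S -> Z Z]
Z Z => V east Z   [Z -> V east]
V east Z => V cat cat east Z   [V -> V cat cat]
V cat cat east Z => V cat cat cat cat east Z   [V -> V cat cat]
V cat cat cat cat east Z => V cat cat cat cat cat cat east Z   [V -> V cat cat]
V cat cat cat cat cat cat east Z => V cat cat cat cat cat cat cat cat east Z   [V -> V cat cat]
V cat cat cat cat cat cat cat cat east Z => V cat cat cat cat cat cat cat cat cat cat east Z   [V -> V cat cat]
V cat cat cat cat cat cat cat cat cat cat east Z => cat cat cat cat cat cat cat cat cat cat cat east Z   [V -> cat]
cat cat cat cat cat cat cat cat cat cat cat east Z => cat cat cat cat cat cat cat cat cat cat cat east sees   [Z -> sees]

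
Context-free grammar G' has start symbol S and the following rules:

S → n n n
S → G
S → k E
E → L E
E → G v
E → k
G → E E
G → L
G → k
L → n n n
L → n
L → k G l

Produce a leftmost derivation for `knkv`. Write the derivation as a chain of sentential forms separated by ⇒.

S⇒G⇒EE⇒kE⇒kLE⇒knE⇒knGv⇒knkv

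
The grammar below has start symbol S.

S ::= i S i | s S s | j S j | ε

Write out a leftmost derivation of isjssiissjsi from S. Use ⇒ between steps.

S ⇒ iSi ⇒ isSsi ⇒ isjSjsi ⇒ isjsSsjsi ⇒ isjssSssjsi ⇒ isjssiSissjsi ⇒ isjssiissjsi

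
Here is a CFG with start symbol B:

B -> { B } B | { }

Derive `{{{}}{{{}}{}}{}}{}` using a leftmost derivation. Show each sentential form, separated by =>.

B=>{B}B=>{{B}B}B=>{{{}}B}B=>{{{}}{B}B}B=>{{{}}{{B}B}B}B=>{{{}}{{{}}B}B}B=>{{{}}{{{}}{}}B}B=>{{{}}{{{}}{}}{}}B=>{{{}}{{{}}{}}{}}{}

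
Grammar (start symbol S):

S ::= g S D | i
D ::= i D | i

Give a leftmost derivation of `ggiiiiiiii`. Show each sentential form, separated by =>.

S => gSD   [S ::= g S D]
gSD => ggSDD   [S ::= g S D]
ggSDD => ggiDD   [S ::= i]
ggiDD => ggiiDD   [D ::= i D]
ggiiDD => ggiiiDD   [D ::= i D]
ggiiiDD => ggiiiiDD   [D ::= i D]
ggiiiiDD => ggiiiiiD   [D ::= i]
ggiiiiiD => ggiiiiiiD   [D ::= i D]
ggiiiiiiD => ggiiiiiiiD   [D ::= i D]
ggiiiiiiiD => ggiiiiiiii   [D ::= i]

S => gSD => ggSDD => ggiDD => ggiiDD => ggiiiDD => ggiiiiDD => ggiiiiiD => ggiiiiiiD => ggiiiiiiiD => ggiiiiiiii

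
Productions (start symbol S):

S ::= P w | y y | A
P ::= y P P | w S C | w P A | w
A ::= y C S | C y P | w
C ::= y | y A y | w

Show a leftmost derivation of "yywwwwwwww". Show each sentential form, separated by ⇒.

S ⇒ Pw ⇒ yPPw ⇒ yyPPPw ⇒ yywPAPPw ⇒ yywwPAAPPw ⇒ yywwwAAPPw ⇒ yywwwwAPPw ⇒ yywwwwwPPw ⇒ yywwwwwwPw ⇒ yywwwwwwww

S ⇒ Pw   [S ::= P w]
Pw ⇒ yPPw   [P ::= y P P]
yPPw ⇒ yyPPPw   [P ::= y P P]
yyPPPw ⇒ yywPAPPw   [P ::= w P A]
yywPAPPw ⇒ yywwPAAPPw   [P ::= w P A]
yywwPAAPPw ⇒ yywwwAAPPw   [P ::= w]
yywwwAAPPw ⇒ yywwwwAPPw   [A ::= w]
yywwwwAPPw ⇒ yywwwwwPPw   [A ::= w]
yywwwwwPPw ⇒ yywwwwwwPw   [P ::= w]
yywwwwwwPw ⇒ yywwwwwwww   [P ::= w]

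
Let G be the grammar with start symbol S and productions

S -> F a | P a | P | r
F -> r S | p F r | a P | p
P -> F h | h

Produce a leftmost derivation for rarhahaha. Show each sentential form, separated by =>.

S=>Pa=>Fha=>rSha=>rFaha=>raPaha=>raFhaha=>rarShaha=>rarPahaha=>rarhahaha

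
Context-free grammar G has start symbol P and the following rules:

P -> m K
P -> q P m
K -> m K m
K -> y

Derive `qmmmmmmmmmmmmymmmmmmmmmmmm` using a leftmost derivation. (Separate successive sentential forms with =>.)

P => qPm   [P -> q P m]
qPm => qmKm   [P -> m K]
qmKm => qmmKmm   [K -> m K m]
qmmKmm => qmmmKmmm   [K -> m K m]
qmmmKmmm => qmmmmKmmmm   [K -> m K m]
qmmmmKmmmm => qmmmmmKmmmmm   [K -> m K m]
qmmmmmKmmmmm => qmmmmmmKmmmmmm   [K -> m K m]
qmmmmmmKmmmmmm => qmmmmmmmKmmmmmmm   [K -> m K m]
qmmmmmmmKmmmmmmm => qmmmmmmmmKmmmmmmmm   [K -> m K m]
qmmmmmmmmKmmmmmmmm => qmmmmmmmmmKmmmmmmmmm   [K -> m K m]
qmmmmmmmmmKmmmmmmmmm => qmmmmmmmmmmKmmmmmmmmmm   [K -> m K m]
qmmmmmmmmmmKmmmmmmmmmm => qmmmmmmmmmmmKmmmmmmmmmmm   [K -> m K m]
qmmmmmmmmmmmKmmmmmmmmmmm => qmmmmmmmmmmmmKmmmmmmmmmmmm   [K -> m K m]
qmmmmmmmmmmmmKmmmmmmmmmmmm => qmmmmmmmmmmmmymmmmmmmmmmmm   [K -> y]

P=>qPm=>qmKm=>qmmKmm=>qmmmKmmm=>qmmmmKmmmm=>qmmmmmKmmmmm=>qmmmmmmKmmmmmm=>qmmmmmmmKmmmmmmm=>qmmmmmmmmKmmmmmmmm=>qmmmmmmmmmKmmmmmmmmm=>qmmmmmmmmmmKmmmmmmmmmm=>qmmmmmmmmmmmKmmmmmmmmmmm=>qmmmmmmmmmmmmKmmmmmmmmmmmm=>qmmmmmmmmmmmmymmmmmmmmmmmm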